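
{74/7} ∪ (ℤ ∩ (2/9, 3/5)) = {74/7}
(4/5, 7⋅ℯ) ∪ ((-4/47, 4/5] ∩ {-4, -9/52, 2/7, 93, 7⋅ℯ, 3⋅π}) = {2/7} ∪ (4/5, 7⋅ℯ)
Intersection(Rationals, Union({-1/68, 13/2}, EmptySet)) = {-1/68, 13/2}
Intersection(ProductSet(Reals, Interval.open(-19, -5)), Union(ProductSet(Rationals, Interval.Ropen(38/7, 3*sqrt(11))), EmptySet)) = EmptySet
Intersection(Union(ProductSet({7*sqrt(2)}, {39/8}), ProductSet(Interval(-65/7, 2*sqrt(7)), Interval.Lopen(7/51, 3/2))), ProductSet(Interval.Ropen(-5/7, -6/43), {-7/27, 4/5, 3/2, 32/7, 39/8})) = ProductSet(Interval.Ropen(-5/7, -6/43), {4/5, 3/2})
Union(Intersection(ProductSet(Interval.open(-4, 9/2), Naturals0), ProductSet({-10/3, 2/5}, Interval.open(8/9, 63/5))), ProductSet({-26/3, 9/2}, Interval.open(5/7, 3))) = Union(ProductSet({-26/3, 9/2}, Interval.open(5/7, 3)), ProductSet({-10/3, 2/5}, Range(1, 13, 1)))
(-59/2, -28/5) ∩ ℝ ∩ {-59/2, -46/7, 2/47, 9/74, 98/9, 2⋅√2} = {-46/7}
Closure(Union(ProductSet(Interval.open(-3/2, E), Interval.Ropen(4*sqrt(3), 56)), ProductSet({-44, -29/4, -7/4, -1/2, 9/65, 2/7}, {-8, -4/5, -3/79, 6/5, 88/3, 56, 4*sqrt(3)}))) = Union(ProductSet({-3/2, E}, Interval(4*sqrt(3), 56)), ProductSet({-44, -29/4, -7/4, -1/2, 9/65, 2/7}, {-8, -4/5, -3/79, 6/5, 88/3, 56, 4*sqrt(3)}), ProductSet(Interval(-3/2, E), {56, 4*sqrt(3)}), ProductSet(Interval.open(-3/2, E), Interval.Ropen(4*sqrt(3), 56)))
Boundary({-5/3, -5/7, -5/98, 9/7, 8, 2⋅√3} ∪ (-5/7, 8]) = {-5/3, -5/7, 8}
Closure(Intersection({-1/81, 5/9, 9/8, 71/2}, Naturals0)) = EmptySet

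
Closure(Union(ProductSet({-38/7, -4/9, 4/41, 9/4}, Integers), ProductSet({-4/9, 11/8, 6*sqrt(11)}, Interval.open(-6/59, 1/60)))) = Union(ProductSet({-4/9, 11/8, 6*sqrt(11)}, Interval(-6/59, 1/60)), ProductSet({-38/7, -4/9, 4/41, 9/4}, Integers))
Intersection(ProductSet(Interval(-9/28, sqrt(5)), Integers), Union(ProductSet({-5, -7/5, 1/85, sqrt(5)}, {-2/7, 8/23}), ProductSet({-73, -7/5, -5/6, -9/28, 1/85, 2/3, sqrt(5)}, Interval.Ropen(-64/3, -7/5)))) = ProductSet({-9/28, 1/85, 2/3, sqrt(5)}, Range(-21, -1, 1))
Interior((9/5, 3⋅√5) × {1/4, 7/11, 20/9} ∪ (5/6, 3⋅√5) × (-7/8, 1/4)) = (5/6, 3⋅√5) × (-7/8, 1/4)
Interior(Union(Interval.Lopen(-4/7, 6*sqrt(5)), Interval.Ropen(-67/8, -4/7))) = Union(Interval.open(-67/8, -4/7), Interval.open(-4/7, 6*sqrt(5)))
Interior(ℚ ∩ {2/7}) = ∅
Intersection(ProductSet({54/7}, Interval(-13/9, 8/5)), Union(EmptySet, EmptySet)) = EmptySet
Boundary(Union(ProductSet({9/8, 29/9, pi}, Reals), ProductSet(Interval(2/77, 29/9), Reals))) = ProductSet({2/77, 29/9}, Reals)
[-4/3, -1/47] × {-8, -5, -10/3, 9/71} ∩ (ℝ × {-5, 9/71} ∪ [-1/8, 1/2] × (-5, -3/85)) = ([-1/8, -1/47] × {-10/3}) ∪ ([-4/3, -1/47] × {-5, 9/71})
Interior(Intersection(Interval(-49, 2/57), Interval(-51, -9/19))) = Interval.open(-49, -9/19)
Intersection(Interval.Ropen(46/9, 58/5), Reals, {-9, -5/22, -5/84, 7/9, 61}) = EmptySet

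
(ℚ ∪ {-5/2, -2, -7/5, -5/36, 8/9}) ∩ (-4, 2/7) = ℚ ∩ (-4, 2/7)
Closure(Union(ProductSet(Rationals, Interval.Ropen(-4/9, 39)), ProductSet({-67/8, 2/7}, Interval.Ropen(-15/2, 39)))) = Union(ProductSet({-67/8, 2/7}, Interval(-15/2, 39)), ProductSet(Reals, Interval(-4/9, 39)))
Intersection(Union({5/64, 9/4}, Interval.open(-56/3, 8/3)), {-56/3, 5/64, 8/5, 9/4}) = {5/64, 8/5, 9/4}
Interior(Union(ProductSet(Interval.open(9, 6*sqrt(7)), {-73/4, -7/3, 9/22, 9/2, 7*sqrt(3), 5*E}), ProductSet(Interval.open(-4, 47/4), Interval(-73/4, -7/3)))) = ProductSet(Interval.open(-4, 47/4), Interval.open(-73/4, -7/3))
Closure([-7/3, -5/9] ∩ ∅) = ∅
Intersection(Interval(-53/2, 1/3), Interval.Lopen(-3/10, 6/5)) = Interval.Lopen(-3/10, 1/3)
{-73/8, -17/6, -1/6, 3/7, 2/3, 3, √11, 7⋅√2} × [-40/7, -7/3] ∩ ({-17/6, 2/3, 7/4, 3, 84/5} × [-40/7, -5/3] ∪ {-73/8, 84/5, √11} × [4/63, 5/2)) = {-17/6, 2/3, 3} × [-40/7, -7/3]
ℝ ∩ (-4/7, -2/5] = (-4/7, -2/5]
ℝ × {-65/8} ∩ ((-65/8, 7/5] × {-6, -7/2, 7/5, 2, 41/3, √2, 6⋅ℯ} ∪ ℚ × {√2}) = ∅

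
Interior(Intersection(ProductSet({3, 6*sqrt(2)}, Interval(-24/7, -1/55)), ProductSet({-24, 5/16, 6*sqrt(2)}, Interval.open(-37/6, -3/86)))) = EmptySet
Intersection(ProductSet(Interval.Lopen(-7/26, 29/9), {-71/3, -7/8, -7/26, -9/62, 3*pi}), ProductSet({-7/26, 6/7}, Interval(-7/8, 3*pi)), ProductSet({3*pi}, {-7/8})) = EmptySet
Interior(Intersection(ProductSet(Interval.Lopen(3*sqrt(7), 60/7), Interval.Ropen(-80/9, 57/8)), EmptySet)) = EmptySet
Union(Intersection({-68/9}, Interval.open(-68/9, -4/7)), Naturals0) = Naturals0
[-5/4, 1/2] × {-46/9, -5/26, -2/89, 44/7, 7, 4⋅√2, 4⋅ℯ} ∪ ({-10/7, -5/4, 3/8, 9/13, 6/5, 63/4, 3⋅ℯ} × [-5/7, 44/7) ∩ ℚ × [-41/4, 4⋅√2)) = ({-10/7, -5/4, 3/8, 9/13, 6/5, 63/4} × [-5/7, 4⋅√2)) ∪ ([-5/4, 1/2] × {-46/9, -5/26, -2/89, 44/7, 7, 4⋅√2, 4⋅ℯ})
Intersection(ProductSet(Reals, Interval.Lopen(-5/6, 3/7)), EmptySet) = EmptySet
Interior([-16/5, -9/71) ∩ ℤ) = ∅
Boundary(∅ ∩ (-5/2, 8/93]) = ∅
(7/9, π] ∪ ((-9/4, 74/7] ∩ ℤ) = {-2, -1, …, 10} ∪ (7/9, π]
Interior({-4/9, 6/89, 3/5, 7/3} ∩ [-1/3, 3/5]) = ∅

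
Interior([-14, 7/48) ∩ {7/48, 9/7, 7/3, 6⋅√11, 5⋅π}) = ∅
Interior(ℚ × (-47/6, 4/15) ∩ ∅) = ∅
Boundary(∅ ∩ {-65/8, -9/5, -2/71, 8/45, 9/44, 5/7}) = ∅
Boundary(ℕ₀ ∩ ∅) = ∅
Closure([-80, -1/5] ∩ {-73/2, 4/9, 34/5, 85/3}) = {-73/2}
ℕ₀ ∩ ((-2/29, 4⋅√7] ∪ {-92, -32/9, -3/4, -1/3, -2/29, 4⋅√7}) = {0, 1, …, 10}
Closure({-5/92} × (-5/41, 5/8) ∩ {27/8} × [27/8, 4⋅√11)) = ∅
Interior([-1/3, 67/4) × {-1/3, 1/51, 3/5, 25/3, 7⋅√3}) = ∅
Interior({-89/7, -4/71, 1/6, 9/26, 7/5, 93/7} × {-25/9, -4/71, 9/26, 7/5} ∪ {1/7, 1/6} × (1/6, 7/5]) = ∅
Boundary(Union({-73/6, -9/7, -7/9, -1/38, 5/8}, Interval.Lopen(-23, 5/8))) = {-23, 5/8}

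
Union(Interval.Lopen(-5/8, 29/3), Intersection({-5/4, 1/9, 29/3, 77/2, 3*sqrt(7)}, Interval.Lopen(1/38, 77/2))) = Union({77/2}, Interval.Lopen(-5/8, 29/3))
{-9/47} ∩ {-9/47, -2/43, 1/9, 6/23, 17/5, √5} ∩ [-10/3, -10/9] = ∅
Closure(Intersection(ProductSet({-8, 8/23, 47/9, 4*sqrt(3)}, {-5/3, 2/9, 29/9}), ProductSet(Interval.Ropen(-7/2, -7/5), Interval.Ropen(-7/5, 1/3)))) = EmptySet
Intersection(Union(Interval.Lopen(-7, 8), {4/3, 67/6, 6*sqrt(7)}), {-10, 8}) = {8}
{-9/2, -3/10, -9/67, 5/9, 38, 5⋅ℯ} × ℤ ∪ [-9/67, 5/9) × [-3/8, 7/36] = ({-9/2, -3/10, -9/67, 5/9, 38, 5⋅ℯ} × ℤ) ∪ ([-9/67, 5/9) × [-3/8, 7/36])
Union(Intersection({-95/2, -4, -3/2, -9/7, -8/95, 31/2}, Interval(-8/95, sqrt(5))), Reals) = Reals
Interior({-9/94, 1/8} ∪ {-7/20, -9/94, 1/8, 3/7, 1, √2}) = ∅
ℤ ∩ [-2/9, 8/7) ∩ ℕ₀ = {0, 1}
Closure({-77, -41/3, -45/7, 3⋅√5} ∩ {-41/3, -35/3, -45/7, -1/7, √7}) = {-41/3, -45/7}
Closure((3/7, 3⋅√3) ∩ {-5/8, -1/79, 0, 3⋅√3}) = ∅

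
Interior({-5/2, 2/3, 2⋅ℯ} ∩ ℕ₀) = ∅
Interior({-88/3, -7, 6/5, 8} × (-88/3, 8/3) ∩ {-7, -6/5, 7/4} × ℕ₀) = ∅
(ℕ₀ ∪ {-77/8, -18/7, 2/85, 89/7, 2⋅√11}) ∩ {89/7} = {89/7}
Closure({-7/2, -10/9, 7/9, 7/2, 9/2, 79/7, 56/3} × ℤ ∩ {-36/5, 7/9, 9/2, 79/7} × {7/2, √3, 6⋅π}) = ∅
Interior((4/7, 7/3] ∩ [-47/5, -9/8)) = ∅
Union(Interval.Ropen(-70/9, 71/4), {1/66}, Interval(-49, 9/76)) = Interval.Ropen(-49, 71/4)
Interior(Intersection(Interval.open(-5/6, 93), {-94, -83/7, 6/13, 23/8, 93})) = EmptySet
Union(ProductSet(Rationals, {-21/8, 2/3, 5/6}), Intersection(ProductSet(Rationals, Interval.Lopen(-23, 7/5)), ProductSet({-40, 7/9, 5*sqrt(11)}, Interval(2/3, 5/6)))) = Union(ProductSet({-40, 7/9}, Interval(2/3, 5/6)), ProductSet(Rationals, {-21/8, 2/3, 5/6}))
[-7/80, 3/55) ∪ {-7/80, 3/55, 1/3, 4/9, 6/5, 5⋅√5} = [-7/80, 3/55] ∪ {1/3, 4/9, 6/5, 5⋅√5}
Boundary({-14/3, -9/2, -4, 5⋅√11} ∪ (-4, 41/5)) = {-14/3, -9/2, -4, 41/5, 5⋅√11}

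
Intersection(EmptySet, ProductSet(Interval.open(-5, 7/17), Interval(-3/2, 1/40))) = EmptySet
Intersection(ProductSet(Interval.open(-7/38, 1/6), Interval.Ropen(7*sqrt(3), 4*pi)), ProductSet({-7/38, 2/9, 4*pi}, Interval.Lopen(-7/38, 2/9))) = EmptySet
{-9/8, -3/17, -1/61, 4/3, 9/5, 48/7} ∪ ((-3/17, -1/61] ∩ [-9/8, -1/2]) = {-9/8, -3/17, -1/61, 4/3, 9/5, 48/7}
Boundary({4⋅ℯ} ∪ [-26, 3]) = {-26, 3, 4⋅ℯ}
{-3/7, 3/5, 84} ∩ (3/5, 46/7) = ∅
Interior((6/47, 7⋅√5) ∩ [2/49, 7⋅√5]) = (6/47, 7⋅√5)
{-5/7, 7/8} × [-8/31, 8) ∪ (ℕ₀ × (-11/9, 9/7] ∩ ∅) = {-5/7, 7/8} × [-8/31, 8)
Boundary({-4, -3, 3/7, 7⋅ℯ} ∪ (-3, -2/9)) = {-4, -3, -2/9, 3/7, 7⋅ℯ}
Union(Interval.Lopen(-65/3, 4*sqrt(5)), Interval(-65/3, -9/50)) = Interval(-65/3, 4*sqrt(5))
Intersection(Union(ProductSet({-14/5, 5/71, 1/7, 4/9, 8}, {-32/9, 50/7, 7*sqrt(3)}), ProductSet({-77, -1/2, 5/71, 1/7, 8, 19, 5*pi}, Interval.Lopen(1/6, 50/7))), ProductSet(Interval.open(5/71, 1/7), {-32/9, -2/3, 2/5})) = EmptySet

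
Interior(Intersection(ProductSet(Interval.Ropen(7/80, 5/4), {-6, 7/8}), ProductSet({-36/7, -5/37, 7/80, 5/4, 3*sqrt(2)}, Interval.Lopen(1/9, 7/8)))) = EmptySet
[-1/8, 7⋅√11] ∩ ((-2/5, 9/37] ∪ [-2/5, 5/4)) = [-1/8, 5/4)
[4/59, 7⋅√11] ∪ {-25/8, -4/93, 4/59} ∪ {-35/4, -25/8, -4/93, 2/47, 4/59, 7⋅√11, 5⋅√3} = {-35/4, -25/8, -4/93, 2/47} ∪ [4/59, 7⋅√11]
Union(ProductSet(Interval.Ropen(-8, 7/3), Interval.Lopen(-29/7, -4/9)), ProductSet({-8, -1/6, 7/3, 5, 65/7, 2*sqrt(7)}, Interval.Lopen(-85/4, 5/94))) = Union(ProductSet({-8, -1/6, 7/3, 5, 65/7, 2*sqrt(7)}, Interval.Lopen(-85/4, 5/94)), ProductSet(Interval.Ropen(-8, 7/3), Interval.Lopen(-29/7, -4/9)))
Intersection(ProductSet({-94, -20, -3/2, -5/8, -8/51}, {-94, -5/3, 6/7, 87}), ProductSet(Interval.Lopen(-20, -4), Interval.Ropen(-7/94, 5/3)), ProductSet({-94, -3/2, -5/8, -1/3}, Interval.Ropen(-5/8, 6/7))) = EmptySet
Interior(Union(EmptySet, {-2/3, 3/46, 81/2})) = EmptySet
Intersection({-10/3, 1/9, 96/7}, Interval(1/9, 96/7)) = {1/9, 96/7}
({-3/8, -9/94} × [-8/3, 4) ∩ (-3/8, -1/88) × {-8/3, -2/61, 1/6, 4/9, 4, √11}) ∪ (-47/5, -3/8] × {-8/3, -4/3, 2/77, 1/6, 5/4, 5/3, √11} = ({-9/94} × {-8/3, -2/61, 1/6, 4/9, √11}) ∪ ((-47/5, -3/8] × {-8/3, -4/3, 2/77, 1/6, 5/4, 5/3, √11})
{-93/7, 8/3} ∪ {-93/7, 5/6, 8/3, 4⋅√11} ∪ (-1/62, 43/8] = {-93/7, 4⋅√11} ∪ (-1/62, 43/8]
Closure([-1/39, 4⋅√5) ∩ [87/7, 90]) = ∅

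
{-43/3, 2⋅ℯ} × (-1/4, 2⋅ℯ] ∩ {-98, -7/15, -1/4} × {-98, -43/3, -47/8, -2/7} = ∅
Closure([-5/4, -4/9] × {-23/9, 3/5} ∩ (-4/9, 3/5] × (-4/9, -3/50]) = ∅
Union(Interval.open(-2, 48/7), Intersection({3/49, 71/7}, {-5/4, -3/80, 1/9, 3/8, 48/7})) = Interval.open(-2, 48/7)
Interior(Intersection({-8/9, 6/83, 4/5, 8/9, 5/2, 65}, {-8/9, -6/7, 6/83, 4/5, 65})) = EmptySet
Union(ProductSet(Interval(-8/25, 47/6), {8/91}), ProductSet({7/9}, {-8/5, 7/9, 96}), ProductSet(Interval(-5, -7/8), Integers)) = Union(ProductSet({7/9}, {-8/5, 7/9, 96}), ProductSet(Interval(-5, -7/8), Integers), ProductSet(Interval(-8/25, 47/6), {8/91}))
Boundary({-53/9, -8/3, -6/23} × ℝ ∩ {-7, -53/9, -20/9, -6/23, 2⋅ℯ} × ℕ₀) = {-53/9, -6/23} × ℕ₀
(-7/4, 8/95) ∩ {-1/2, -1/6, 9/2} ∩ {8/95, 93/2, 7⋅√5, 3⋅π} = ∅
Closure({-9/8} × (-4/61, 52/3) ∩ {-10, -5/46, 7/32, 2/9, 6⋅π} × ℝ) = ∅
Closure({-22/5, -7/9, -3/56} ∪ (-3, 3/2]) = {-22/5} ∪ [-3, 3/2]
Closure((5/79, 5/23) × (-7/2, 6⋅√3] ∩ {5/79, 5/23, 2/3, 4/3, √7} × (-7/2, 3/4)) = ∅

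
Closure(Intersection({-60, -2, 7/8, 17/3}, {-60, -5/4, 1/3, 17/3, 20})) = {-60, 17/3}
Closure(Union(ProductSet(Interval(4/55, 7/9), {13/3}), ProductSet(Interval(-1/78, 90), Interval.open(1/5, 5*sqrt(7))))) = ProductSet(Interval(-1/78, 90), Interval(1/5, 5*sqrt(7)))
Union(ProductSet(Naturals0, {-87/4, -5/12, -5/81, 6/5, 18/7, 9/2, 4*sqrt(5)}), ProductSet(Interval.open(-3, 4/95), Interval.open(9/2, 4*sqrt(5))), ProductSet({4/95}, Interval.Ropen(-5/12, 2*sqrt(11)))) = Union(ProductSet({4/95}, Interval.Ropen(-5/12, 2*sqrt(11))), ProductSet(Interval.open(-3, 4/95), Interval.open(9/2, 4*sqrt(5))), ProductSet(Naturals0, {-87/4, -5/12, -5/81, 6/5, 18/7, 9/2, 4*sqrt(5)}))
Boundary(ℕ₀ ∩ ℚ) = ℕ₀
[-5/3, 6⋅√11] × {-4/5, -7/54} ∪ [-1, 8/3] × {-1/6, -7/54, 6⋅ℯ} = ([-1, 8/3] × {-1/6, -7/54, 6⋅ℯ}) ∪ ([-5/3, 6⋅√11] × {-4/5, -7/54})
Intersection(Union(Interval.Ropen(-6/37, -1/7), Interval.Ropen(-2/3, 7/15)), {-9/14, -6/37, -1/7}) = {-9/14, -6/37, -1/7}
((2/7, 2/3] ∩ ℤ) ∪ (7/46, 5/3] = (7/46, 5/3]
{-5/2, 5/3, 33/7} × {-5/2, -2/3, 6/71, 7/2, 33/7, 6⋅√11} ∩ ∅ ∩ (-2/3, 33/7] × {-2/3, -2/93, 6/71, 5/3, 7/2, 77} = ∅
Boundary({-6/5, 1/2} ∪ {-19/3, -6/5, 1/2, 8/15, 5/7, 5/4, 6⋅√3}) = {-19/3, -6/5, 1/2, 8/15, 5/7, 5/4, 6⋅√3}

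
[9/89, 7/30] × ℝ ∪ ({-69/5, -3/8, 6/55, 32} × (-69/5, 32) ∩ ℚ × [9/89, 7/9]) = ([9/89, 7/30] × ℝ) ∪ ({-69/5, -3/8, 6/55, 32} × [9/89, 7/9])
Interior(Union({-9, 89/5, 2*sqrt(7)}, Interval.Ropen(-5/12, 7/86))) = Interval.open(-5/12, 7/86)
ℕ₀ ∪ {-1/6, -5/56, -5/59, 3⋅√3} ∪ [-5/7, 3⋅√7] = [-5/7, 3⋅√7] ∪ ℕ₀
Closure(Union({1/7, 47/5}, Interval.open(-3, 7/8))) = Union({47/5}, Interval(-3, 7/8))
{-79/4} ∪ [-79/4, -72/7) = [-79/4, -72/7)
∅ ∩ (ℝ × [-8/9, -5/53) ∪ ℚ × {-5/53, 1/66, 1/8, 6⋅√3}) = ∅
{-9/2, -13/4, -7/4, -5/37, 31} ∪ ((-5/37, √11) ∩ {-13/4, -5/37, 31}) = {-9/2, -13/4, -7/4, -5/37, 31}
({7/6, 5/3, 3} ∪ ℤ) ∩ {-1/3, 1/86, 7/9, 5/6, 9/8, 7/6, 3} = {7/6, 3}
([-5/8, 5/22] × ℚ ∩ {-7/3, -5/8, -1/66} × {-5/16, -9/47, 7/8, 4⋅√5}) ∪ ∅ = {-5/8, -1/66} × {-5/16, -9/47, 7/8}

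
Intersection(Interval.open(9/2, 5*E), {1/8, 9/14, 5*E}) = EmptySet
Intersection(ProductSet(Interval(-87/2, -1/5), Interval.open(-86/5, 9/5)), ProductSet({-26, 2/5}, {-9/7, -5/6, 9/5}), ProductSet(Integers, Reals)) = ProductSet({-26}, {-9/7, -5/6})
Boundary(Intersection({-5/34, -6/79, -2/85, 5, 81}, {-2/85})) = {-2/85}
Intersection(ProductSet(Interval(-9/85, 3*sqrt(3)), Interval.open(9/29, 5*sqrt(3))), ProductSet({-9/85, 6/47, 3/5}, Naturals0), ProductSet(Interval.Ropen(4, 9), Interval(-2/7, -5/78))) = EmptySet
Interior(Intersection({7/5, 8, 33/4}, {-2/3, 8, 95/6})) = EmptySet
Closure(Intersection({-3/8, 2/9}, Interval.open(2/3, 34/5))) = EmptySet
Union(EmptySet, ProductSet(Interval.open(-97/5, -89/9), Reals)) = ProductSet(Interval.open(-97/5, -89/9), Reals)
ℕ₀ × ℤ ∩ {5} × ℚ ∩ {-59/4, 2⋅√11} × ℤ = ∅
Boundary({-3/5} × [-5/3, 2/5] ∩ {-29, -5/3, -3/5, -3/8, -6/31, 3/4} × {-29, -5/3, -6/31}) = {-3/5} × {-5/3, -6/31}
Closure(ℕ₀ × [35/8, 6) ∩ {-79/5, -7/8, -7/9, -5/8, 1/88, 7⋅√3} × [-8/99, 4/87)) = ∅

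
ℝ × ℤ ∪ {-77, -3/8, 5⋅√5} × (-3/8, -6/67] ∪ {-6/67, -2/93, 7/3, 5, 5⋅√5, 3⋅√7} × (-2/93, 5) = (ℝ × ℤ) ∪ ({-77, -3/8, 5⋅√5} × (-3/8, -6/67]) ∪ ({-6/67, -2/93, 7/3, 5, 5⋅√5, 3⋅√7} × (-2/93, 5))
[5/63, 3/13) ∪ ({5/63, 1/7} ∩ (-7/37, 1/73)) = [5/63, 3/13)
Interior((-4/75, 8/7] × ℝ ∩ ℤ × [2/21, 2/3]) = ∅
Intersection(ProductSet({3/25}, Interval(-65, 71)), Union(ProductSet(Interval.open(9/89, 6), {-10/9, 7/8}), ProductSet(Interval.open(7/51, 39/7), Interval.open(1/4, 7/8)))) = ProductSet({3/25}, {-10/9, 7/8})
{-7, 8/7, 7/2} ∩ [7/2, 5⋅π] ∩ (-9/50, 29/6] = {7/2}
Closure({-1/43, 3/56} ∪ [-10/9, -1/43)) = [-10/9, -1/43] ∪ {3/56}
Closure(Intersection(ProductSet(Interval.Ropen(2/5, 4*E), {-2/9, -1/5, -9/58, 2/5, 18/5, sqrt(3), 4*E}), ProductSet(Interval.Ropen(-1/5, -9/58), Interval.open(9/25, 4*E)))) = EmptySet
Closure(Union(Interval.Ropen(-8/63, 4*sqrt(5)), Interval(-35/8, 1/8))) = Interval(-35/8, 4*sqrt(5))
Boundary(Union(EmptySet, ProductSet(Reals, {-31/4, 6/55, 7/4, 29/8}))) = ProductSet(Reals, {-31/4, 6/55, 7/4, 29/8})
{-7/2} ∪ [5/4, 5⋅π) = {-7/2} ∪ [5/4, 5⋅π)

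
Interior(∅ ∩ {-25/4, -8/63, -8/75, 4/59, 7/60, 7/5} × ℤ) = ∅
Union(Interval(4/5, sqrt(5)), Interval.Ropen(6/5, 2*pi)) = Interval.Ropen(4/5, 2*pi)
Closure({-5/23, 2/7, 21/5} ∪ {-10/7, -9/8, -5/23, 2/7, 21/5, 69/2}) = {-10/7, -9/8, -5/23, 2/7, 21/5, 69/2}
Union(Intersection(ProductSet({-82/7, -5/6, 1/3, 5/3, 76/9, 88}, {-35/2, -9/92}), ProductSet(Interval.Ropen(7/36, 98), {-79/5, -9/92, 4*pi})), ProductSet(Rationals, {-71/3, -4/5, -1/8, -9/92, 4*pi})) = ProductSet(Rationals, {-71/3, -4/5, -1/8, -9/92, 4*pi})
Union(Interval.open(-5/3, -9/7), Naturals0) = Union(Interval.open(-5/3, -9/7), Naturals0)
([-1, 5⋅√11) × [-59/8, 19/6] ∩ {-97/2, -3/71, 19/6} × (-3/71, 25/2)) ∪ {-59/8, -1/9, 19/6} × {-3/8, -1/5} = ({-59/8, -1/9, 19/6} × {-3/8, -1/5}) ∪ ({-3/71, 19/6} × (-3/71, 19/6])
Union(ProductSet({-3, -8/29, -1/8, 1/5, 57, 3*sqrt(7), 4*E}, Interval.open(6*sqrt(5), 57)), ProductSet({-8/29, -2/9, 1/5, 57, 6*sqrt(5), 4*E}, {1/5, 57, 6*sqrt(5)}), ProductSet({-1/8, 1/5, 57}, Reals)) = Union(ProductSet({-1/8, 1/5, 57}, Reals), ProductSet({-8/29, -2/9, 1/5, 57, 6*sqrt(5), 4*E}, {1/5, 57, 6*sqrt(5)}), ProductSet({-3, -8/29, -1/8, 1/5, 57, 3*sqrt(7), 4*E}, Interval.open(6*sqrt(5), 57)))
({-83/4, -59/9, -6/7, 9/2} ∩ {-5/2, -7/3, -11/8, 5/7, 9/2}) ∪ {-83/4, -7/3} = {-83/4, -7/3, 9/2}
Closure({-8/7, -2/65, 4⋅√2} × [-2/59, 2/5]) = {-8/7, -2/65, 4⋅√2} × [-2/59, 2/5]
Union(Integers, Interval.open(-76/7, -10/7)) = Union(Integers, Interval.open(-76/7, -10/7))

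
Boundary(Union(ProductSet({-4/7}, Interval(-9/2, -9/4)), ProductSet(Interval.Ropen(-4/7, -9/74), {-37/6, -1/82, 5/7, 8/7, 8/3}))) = Union(ProductSet({-4/7}, Interval(-9/2, -9/4)), ProductSet(Interval(-4/7, -9/74), {-37/6, -1/82, 5/7, 8/7, 8/3}))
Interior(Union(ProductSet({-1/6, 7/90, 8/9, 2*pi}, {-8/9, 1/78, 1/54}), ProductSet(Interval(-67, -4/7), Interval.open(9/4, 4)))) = ProductSet(Interval.open(-67, -4/7), Interval.open(9/4, 4))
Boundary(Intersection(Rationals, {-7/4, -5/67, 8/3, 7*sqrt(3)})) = {-7/4, -5/67, 8/3}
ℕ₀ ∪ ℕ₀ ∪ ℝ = ℝ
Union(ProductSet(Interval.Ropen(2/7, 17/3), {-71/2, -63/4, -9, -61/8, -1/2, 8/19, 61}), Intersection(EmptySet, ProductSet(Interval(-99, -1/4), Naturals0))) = ProductSet(Interval.Ropen(2/7, 17/3), {-71/2, -63/4, -9, -61/8, -1/2, 8/19, 61})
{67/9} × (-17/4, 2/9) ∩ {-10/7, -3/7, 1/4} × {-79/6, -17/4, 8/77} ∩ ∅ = ∅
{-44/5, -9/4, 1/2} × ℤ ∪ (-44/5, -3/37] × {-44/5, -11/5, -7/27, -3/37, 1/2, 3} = ({-44/5, -9/4, 1/2} × ℤ) ∪ ((-44/5, -3/37] × {-44/5, -11/5, -7/27, -3/37, 1/2, 3})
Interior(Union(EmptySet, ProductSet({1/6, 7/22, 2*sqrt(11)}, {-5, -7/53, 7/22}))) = EmptySet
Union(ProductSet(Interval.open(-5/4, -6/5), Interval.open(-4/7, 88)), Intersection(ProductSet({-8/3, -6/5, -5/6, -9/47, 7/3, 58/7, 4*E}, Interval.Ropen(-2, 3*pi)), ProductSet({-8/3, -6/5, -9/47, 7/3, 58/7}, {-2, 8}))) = Union(ProductSet({-8/3, -6/5, -9/47, 7/3, 58/7}, {-2, 8}), ProductSet(Interval.open(-5/4, -6/5), Interval.open(-4/7, 88)))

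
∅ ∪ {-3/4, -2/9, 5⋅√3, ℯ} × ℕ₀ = {-3/4, -2/9, 5⋅√3, ℯ} × ℕ₀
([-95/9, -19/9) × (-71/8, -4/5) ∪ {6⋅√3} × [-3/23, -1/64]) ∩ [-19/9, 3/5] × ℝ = ∅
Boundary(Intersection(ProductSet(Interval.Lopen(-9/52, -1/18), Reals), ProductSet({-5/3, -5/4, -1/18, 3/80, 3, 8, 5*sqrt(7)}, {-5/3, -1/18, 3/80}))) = ProductSet({-1/18}, {-5/3, -1/18, 3/80})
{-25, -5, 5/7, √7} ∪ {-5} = {-25, -5, 5/7, √7}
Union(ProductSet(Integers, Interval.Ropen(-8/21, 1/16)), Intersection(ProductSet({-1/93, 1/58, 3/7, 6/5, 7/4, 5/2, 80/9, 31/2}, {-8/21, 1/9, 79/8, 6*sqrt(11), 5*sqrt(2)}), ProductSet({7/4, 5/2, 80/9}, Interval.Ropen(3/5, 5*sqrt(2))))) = ProductSet(Integers, Interval.Ropen(-8/21, 1/16))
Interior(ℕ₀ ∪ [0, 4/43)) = (ℕ₀ \ ({4/43} ∪ (ℕ₀ \ (0, 4/43)))) ∪ ({0} \ ℕ₀ \ (0, 4/43)) ∪ ([0, 4/43) \ ℕ₀ \ (0, 4/43)) ∪ ({0} \ ({4/43} ∪ (ℕ₀ \ (0, 4/43))))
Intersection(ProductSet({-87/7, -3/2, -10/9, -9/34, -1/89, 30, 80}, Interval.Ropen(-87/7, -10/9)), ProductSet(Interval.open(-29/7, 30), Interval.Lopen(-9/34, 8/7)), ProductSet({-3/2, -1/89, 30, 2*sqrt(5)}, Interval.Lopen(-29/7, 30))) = EmptySet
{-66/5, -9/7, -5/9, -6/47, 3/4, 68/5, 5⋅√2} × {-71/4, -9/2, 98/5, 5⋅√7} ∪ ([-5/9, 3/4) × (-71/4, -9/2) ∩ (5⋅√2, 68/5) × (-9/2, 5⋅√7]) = {-66/5, -9/7, -5/9, -6/47, 3/4, 68/5, 5⋅√2} × {-71/4, -9/2, 98/5, 5⋅√7}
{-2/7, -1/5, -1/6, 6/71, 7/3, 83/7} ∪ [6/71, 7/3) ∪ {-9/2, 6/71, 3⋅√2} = {-9/2, -2/7, -1/5, -1/6, 83/7, 3⋅√2} ∪ [6/71, 7/3]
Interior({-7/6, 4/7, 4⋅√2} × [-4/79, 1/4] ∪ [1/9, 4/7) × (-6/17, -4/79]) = (1/9, 4/7) × (-6/17, -4/79)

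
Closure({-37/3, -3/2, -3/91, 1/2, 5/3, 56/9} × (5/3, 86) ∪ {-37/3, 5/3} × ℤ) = ({-37/3, 5/3} × ℤ) ∪ ({-37/3, -3/2, -3/91, 1/2, 5/3, 56/9} × [5/3, 86])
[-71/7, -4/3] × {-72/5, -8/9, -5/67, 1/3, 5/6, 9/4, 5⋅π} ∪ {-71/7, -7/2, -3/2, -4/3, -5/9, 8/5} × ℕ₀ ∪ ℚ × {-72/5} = (ℚ × {-72/5}) ∪ ({-71/7, -7/2, -3/2, -4/3, -5/9, 8/5} × ℕ₀) ∪ ([-71/7, -4/3] × {-72/5, -8/9, -5/67, 1/3, 5/6, 9/4, 5⋅π})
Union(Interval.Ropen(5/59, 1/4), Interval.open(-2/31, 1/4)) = Interval.open(-2/31, 1/4)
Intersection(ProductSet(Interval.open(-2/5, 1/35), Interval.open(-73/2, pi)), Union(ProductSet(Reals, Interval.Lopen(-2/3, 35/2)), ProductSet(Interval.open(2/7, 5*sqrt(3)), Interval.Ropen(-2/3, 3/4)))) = ProductSet(Interval.open(-2/5, 1/35), Interval.open(-2/3, pi))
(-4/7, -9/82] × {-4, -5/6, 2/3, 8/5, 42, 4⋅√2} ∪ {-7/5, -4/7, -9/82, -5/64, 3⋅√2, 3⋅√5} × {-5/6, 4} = ((-4/7, -9/82] × {-4, -5/6, 2/3, 8/5, 42, 4⋅√2}) ∪ ({-7/5, -4/7, -9/82, -5/64, 3⋅√2, 3⋅√5} × {-5/6, 4})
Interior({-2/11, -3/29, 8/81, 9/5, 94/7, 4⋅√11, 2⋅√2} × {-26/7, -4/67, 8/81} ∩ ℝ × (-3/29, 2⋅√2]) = ∅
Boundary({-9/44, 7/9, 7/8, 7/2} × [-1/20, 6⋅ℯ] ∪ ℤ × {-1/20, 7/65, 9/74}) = (ℤ × {-1/20, 7/65, 9/74}) ∪ ({-9/44, 7/9, 7/8, 7/2} × [-1/20, 6⋅ℯ])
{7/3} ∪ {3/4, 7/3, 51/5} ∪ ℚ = ℚ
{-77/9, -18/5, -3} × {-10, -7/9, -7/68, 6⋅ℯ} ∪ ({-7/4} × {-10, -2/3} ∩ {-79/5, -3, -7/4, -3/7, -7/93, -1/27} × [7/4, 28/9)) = {-77/9, -18/5, -3} × {-10, -7/9, -7/68, 6⋅ℯ}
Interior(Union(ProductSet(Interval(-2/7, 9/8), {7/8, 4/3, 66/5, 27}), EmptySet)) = EmptySet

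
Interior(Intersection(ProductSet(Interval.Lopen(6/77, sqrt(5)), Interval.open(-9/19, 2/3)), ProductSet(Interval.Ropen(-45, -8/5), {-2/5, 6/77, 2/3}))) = EmptySet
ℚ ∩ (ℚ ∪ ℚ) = ℚ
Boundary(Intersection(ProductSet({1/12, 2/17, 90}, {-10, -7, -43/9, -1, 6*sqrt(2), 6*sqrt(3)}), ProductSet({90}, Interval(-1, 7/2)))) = ProductSet({90}, {-1})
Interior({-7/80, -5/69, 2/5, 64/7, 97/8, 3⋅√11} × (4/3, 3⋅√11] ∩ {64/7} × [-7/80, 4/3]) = ∅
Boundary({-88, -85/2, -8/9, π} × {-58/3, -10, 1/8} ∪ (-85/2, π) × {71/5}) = ([-85/2, π] × {71/5}) ∪ ({-88, -85/2, -8/9, π} × {-58/3, -10, 1/8})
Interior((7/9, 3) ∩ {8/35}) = ∅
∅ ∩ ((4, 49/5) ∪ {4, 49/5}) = ∅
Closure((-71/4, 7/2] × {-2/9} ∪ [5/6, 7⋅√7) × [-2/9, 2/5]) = ([-71/4, 7/2] × {-2/9}) ∪ ([5/6, 7⋅√7] × [-2/9, 2/5])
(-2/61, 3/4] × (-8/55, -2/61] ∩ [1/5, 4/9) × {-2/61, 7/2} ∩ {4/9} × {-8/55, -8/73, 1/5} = ∅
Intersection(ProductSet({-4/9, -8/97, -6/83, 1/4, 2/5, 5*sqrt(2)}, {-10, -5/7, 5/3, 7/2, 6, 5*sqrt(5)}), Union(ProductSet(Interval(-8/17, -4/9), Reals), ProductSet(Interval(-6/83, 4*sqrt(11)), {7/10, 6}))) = Union(ProductSet({-4/9}, {-10, -5/7, 5/3, 7/2, 6, 5*sqrt(5)}), ProductSet({-6/83, 1/4, 2/5, 5*sqrt(2)}, {6}))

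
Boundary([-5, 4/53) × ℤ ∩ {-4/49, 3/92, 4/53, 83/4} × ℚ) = {-4/49, 3/92} × ℤ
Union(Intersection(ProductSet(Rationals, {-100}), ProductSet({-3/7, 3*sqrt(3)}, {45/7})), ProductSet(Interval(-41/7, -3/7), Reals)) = ProductSet(Interval(-41/7, -3/7), Reals)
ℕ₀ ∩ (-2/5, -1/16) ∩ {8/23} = ∅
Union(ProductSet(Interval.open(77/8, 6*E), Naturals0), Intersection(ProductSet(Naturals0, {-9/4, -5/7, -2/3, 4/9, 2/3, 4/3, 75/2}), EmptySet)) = ProductSet(Interval.open(77/8, 6*E), Naturals0)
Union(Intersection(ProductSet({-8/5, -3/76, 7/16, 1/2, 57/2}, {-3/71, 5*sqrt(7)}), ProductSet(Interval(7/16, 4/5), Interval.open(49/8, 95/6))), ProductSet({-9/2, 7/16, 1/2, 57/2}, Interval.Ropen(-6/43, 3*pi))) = Union(ProductSet({7/16, 1/2}, {5*sqrt(7)}), ProductSet({-9/2, 7/16, 1/2, 57/2}, Interval.Ropen(-6/43, 3*pi)))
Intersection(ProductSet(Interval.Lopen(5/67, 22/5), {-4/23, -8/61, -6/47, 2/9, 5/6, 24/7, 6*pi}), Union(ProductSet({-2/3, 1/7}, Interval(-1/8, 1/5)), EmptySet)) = EmptySet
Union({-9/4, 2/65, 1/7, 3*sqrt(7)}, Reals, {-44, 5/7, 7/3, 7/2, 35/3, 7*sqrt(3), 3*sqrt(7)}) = Reals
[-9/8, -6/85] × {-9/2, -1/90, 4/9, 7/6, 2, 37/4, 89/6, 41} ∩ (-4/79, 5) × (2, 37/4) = ∅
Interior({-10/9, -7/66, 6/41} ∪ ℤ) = ∅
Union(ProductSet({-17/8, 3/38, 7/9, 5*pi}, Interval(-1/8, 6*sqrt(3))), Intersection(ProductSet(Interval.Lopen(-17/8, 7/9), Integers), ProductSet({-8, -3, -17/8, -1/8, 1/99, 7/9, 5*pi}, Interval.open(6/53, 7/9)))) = ProductSet({-17/8, 3/38, 7/9, 5*pi}, Interval(-1/8, 6*sqrt(3)))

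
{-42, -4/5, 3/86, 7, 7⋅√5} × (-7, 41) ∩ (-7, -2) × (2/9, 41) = ∅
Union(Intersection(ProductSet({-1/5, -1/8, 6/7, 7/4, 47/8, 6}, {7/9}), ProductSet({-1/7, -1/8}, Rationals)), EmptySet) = ProductSet({-1/8}, {7/9})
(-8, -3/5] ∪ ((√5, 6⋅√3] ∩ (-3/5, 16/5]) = (-8, -3/5] ∪ (√5, 16/5]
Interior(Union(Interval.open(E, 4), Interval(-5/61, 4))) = Interval.open(-5/61, 4)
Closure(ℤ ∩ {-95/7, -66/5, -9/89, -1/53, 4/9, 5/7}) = ∅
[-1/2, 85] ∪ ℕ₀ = [-1/2, 85] ∪ ℕ₀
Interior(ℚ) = ∅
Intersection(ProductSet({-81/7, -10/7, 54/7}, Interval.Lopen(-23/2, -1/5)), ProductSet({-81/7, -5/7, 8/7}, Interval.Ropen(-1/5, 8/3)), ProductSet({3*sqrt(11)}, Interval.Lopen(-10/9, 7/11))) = EmptySet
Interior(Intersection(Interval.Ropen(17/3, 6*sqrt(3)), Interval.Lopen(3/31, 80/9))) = Interval.open(17/3, 80/9)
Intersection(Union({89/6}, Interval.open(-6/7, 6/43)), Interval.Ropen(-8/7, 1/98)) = Interval.open(-6/7, 1/98)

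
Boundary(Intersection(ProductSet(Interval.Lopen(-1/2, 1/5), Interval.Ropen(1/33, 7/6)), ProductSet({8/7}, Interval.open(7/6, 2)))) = EmptySet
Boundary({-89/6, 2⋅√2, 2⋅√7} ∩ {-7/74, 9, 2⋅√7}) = {2⋅√7}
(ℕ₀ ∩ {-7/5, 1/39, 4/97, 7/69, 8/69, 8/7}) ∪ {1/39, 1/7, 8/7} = {1/39, 1/7, 8/7}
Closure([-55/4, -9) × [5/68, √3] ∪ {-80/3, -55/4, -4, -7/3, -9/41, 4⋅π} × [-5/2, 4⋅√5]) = ([-55/4, -9] × [5/68, √3]) ∪ ({-80/3, -55/4, -4, -7/3, -9/41, 4⋅π} × [-5/2, 4⋅√5])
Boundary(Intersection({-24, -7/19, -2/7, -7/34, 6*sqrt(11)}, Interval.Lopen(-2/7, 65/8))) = {-7/34}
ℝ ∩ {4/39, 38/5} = {4/39, 38/5}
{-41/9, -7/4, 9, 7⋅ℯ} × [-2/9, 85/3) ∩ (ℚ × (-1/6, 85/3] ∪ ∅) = {-41/9, -7/4, 9} × (-1/6, 85/3)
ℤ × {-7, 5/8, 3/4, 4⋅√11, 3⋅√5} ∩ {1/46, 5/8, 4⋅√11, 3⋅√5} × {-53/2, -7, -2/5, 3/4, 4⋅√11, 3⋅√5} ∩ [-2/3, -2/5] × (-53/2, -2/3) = ∅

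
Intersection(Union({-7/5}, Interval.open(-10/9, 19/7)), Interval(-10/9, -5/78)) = Interval.Lopen(-10/9, -5/78)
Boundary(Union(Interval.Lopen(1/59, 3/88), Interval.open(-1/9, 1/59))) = {-1/9, 1/59, 3/88}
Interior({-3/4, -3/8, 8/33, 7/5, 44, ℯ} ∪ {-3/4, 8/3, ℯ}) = ∅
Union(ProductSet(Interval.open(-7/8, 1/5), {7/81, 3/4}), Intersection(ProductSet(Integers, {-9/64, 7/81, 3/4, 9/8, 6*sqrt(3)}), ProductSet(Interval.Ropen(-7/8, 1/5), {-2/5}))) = ProductSet(Interval.open(-7/8, 1/5), {7/81, 3/4})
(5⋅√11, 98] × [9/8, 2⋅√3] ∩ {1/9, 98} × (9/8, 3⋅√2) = {98} × (9/8, 2⋅√3]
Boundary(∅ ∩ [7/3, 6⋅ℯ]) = ∅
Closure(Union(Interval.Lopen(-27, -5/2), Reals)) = Interval(-oo, oo)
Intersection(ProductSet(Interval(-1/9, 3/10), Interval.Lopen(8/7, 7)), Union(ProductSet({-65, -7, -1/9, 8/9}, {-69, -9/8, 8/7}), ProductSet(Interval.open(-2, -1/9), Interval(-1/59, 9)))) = EmptySet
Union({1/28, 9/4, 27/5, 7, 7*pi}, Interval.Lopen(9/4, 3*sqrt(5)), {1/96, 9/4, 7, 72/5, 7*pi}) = Union({1/96, 1/28, 7, 72/5, 7*pi}, Interval(9/4, 3*sqrt(5)))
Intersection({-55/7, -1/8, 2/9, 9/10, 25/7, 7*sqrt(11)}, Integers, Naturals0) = EmptySet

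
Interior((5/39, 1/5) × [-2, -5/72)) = (5/39, 1/5) × (-2, -5/72)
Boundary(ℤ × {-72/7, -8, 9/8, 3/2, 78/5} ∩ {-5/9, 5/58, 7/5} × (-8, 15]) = ∅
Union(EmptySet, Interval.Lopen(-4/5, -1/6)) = Interval.Lopen(-4/5, -1/6)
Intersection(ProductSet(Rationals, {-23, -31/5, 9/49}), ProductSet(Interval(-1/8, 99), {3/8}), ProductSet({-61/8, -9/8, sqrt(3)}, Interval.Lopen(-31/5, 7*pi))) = EmptySet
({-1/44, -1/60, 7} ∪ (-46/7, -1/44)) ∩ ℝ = (-46/7, -1/44] ∪ {-1/60, 7}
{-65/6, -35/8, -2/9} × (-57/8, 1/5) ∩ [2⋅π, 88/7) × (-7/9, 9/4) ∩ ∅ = ∅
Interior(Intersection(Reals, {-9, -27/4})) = EmptySet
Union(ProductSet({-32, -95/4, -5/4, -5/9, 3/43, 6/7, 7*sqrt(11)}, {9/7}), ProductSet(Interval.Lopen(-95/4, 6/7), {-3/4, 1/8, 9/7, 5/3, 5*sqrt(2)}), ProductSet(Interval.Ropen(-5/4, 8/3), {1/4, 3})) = Union(ProductSet({-32, -95/4, -5/4, -5/9, 3/43, 6/7, 7*sqrt(11)}, {9/7}), ProductSet(Interval.Lopen(-95/4, 6/7), {-3/4, 1/8, 9/7, 5/3, 5*sqrt(2)}), ProductSet(Interval.Ropen(-5/4, 8/3), {1/4, 3}))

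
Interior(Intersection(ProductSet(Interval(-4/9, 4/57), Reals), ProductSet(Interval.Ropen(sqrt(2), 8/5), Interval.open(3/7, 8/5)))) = EmptySet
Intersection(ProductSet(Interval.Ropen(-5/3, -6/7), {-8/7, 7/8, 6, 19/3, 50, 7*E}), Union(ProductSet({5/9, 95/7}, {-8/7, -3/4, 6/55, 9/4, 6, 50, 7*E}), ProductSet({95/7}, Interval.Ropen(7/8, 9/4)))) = EmptySet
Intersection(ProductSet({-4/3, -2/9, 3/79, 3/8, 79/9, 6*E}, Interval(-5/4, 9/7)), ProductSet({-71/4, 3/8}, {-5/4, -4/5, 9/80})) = ProductSet({3/8}, {-5/4, -4/5, 9/80})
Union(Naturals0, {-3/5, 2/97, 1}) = Union({-3/5, 2/97}, Naturals0)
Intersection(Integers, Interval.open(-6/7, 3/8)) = Range(0, 1, 1)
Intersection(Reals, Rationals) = Rationals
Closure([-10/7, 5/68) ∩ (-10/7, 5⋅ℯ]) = [-10/7, 5/68]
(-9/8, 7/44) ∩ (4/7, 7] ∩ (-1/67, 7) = ∅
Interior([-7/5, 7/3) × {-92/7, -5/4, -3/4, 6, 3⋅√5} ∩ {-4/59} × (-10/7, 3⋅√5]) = ∅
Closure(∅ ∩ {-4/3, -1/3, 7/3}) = ∅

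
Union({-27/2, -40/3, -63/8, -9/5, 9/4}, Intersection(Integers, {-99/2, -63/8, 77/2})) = {-27/2, -40/3, -63/8, -9/5, 9/4}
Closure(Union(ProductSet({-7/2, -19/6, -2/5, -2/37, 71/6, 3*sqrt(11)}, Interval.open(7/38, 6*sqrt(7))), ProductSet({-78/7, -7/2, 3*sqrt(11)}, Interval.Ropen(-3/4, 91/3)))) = Union(ProductSet({-78/7, -7/2, 3*sqrt(11)}, Interval(-3/4, 91/3)), ProductSet({-7/2, -19/6, -2/5, -2/37, 71/6, 3*sqrt(11)}, Interval(7/38, 6*sqrt(7))))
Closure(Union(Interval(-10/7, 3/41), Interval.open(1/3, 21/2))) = Union(Interval(-10/7, 3/41), Interval(1/3, 21/2))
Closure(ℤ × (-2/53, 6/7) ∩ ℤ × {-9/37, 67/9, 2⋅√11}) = ∅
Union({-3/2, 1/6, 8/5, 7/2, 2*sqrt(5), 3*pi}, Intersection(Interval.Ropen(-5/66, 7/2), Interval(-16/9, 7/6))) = Union({-3/2, 8/5, 7/2, 2*sqrt(5), 3*pi}, Interval(-5/66, 7/6))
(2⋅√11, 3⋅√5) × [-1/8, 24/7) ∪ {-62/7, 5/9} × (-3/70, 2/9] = ({-62/7, 5/9} × (-3/70, 2/9]) ∪ ((2⋅√11, 3⋅√5) × [-1/8, 24/7))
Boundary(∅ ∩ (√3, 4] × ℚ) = ∅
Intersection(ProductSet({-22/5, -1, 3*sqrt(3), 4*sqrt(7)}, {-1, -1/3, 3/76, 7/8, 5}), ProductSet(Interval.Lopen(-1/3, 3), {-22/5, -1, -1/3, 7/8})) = EmptySet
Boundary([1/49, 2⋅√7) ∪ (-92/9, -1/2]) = {-92/9, -1/2, 1/49, 2⋅√7}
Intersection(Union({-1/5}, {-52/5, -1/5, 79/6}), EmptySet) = EmptySet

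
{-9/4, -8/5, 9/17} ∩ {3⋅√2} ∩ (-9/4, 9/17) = ∅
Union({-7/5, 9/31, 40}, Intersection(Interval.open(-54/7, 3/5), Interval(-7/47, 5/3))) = Union({-7/5, 40}, Interval.Ropen(-7/47, 3/5))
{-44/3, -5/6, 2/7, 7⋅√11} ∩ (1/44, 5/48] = ∅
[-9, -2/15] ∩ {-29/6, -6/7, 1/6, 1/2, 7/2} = {-29/6, -6/7}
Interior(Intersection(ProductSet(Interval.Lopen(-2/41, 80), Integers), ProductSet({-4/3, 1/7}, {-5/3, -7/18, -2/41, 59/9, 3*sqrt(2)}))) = EmptySet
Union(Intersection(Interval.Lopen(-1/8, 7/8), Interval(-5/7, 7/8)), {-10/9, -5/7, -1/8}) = Union({-10/9, -5/7}, Interval(-1/8, 7/8))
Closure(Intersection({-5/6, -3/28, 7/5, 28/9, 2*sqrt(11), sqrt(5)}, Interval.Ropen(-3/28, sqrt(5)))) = {-3/28, 7/5}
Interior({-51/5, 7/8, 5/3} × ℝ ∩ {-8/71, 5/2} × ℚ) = ∅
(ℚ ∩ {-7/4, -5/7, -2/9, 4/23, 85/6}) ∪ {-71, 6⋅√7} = {-71, -7/4, -5/7, -2/9, 4/23, 85/6, 6⋅√7}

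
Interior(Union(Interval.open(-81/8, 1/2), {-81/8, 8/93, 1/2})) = Interval.open(-81/8, 1/2)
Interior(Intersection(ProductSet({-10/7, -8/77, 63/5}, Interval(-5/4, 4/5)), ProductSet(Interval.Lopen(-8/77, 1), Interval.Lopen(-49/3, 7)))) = EmptySet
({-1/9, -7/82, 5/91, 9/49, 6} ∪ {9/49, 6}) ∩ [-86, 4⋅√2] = {-1/9, -7/82, 5/91, 9/49}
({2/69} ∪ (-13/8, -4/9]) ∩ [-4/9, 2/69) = {-4/9}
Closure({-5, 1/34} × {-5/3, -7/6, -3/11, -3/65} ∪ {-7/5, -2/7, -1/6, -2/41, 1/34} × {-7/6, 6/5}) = ({-5, 1/34} × {-5/3, -7/6, -3/11, -3/65}) ∪ ({-7/5, -2/7, -1/6, -2/41, 1/34} × {-7/6, 6/5})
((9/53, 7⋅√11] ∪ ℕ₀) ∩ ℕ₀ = ℕ₀ ∪ {1, 2, …, 23}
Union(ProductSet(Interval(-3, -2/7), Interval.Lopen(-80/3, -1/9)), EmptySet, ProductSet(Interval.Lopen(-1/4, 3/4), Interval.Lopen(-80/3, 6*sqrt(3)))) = Union(ProductSet(Interval(-3, -2/7), Interval.Lopen(-80/3, -1/9)), ProductSet(Interval.Lopen(-1/4, 3/4), Interval.Lopen(-80/3, 6*sqrt(3))))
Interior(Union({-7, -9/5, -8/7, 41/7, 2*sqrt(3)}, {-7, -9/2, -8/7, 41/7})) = EmptySet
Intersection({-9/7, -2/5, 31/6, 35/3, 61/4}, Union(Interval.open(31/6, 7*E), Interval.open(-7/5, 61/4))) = {-9/7, -2/5, 31/6, 35/3, 61/4}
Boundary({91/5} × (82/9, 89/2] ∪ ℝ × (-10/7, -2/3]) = (ℝ × {-10/7, -2/3}) ∪ ({91/5} × [82/9, 89/2])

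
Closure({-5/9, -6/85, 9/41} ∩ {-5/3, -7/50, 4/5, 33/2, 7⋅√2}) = ∅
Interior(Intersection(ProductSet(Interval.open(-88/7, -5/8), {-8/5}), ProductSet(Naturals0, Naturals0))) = EmptySet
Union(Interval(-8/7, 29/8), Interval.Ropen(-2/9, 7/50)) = Interval(-8/7, 29/8)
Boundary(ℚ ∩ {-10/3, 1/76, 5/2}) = {-10/3, 1/76, 5/2}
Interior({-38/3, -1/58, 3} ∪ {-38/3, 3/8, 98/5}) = ∅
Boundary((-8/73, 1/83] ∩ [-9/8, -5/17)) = ∅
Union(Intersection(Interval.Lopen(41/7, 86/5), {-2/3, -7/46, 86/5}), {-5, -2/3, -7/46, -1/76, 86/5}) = {-5, -2/3, -7/46, -1/76, 86/5}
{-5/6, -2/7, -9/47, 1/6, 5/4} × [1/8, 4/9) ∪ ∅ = {-5/6, -2/7, -9/47, 1/6, 5/4} × [1/8, 4/9)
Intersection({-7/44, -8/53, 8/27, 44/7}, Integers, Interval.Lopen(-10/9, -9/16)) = EmptySet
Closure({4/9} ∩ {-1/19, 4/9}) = {4/9}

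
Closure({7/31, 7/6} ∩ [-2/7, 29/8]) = {7/31, 7/6}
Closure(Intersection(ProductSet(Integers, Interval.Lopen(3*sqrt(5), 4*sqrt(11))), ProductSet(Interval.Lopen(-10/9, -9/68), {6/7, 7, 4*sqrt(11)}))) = ProductSet(Range(-1, 0, 1), {7, 4*sqrt(11)})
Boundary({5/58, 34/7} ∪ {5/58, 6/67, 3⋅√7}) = {5/58, 6/67, 34/7, 3⋅√7}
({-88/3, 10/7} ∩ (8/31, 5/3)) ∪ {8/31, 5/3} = {8/31, 10/7, 5/3}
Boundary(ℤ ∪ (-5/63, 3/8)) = {-5/63, 3/8} ∪ (ℤ \ (-5/63, 3/8))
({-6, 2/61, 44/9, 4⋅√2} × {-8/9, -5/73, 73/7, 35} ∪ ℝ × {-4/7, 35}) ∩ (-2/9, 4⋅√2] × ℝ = ((-2/9, 4⋅√2] × {-4/7, 35}) ∪ ({2/61, 44/9, 4⋅√2} × {-8/9, -5/73, 73/7, 35})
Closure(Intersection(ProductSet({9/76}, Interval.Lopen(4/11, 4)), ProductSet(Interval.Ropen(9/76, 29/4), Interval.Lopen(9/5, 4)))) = ProductSet({9/76}, Interval(9/5, 4))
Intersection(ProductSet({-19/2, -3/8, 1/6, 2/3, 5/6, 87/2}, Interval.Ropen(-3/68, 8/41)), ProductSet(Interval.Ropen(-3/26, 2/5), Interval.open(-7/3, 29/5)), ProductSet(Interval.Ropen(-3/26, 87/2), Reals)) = ProductSet({1/6}, Interval.Ropen(-3/68, 8/41))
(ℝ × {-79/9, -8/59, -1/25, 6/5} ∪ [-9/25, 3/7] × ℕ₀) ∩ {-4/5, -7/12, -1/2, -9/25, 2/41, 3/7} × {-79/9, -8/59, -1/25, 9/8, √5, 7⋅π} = {-4/5, -7/12, -1/2, -9/25, 2/41, 3/7} × {-79/9, -8/59, -1/25}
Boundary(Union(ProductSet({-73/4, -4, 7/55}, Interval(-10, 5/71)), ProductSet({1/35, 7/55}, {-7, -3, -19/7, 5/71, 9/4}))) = Union(ProductSet({1/35, 7/55}, {-7, -3, -19/7, 5/71, 9/4}), ProductSet({-73/4, -4, 7/55}, Interval(-10, 5/71)))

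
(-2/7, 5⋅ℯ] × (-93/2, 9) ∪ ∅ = (-2/7, 5⋅ℯ] × (-93/2, 9)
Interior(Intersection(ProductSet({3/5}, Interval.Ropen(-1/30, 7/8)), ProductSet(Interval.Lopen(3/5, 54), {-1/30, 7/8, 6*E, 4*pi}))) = EmptySet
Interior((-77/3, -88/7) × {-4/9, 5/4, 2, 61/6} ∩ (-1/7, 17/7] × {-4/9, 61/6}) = ∅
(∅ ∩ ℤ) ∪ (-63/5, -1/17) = (-63/5, -1/17)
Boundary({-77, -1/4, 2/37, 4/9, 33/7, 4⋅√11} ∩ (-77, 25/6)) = {-1/4, 2/37, 4/9}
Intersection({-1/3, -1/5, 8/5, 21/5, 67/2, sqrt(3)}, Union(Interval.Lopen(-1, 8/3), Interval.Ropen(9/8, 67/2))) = {-1/3, -1/5, 8/5, 21/5, sqrt(3)}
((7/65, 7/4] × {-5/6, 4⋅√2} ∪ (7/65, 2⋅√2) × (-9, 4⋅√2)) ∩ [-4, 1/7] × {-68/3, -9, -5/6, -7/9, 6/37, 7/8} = (7/65, 1/7] × {-5/6, -7/9, 6/37, 7/8}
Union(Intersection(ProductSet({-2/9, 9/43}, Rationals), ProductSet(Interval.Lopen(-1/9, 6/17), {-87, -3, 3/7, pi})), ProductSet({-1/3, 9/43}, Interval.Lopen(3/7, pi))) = Union(ProductSet({9/43}, {-87, -3, 3/7}), ProductSet({-1/3, 9/43}, Interval.Lopen(3/7, pi)))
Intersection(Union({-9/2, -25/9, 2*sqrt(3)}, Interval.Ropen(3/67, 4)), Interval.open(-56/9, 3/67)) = {-9/2, -25/9}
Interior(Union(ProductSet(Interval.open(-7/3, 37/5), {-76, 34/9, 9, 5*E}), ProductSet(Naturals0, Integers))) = EmptySet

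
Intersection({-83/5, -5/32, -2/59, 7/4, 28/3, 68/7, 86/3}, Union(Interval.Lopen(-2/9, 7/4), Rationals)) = {-83/5, -5/32, -2/59, 7/4, 28/3, 68/7, 86/3}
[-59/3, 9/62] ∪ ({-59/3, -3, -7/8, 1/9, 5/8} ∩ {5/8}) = [-59/3, 9/62] ∪ {5/8}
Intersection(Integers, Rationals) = Integers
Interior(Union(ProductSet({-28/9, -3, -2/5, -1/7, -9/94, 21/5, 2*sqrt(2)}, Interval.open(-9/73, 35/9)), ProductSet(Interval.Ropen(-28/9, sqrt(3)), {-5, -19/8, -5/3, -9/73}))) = EmptySet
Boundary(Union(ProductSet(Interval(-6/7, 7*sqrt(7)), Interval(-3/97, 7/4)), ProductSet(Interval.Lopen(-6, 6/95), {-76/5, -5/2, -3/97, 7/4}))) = Union(ProductSet({-6/7, 7*sqrt(7)}, Interval(-3/97, 7/4)), ProductSet(Interval(-6, 6/95), {-76/5, -5/2, -3/97, 7/4}), ProductSet(Interval(-6/7, 7*sqrt(7)), {-3/97, 7/4}))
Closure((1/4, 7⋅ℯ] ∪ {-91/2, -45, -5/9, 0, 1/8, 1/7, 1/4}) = {-91/2, -45, -5/9, 0, 1/8, 1/7} ∪ [1/4, 7⋅ℯ]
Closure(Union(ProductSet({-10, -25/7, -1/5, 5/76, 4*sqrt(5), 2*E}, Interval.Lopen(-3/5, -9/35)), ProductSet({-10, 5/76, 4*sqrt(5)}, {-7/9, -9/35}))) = Union(ProductSet({-10, 5/76, 4*sqrt(5)}, {-7/9, -9/35}), ProductSet({-10, -25/7, -1/5, 5/76, 4*sqrt(5), 2*E}, Interval(-3/5, -9/35)))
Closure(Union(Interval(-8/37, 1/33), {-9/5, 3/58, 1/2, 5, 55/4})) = Union({-9/5, 3/58, 1/2, 5, 55/4}, Interval(-8/37, 1/33))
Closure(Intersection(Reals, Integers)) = Integers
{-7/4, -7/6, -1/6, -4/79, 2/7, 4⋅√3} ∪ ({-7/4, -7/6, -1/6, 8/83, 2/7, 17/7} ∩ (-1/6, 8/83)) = {-7/4, -7/6, -1/6, -4/79, 2/7, 4⋅√3}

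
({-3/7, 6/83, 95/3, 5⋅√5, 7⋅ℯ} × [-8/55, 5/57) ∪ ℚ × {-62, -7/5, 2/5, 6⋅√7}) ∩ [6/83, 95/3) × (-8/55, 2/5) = {6/83, 5⋅√5, 7⋅ℯ} × (-8/55, 5/57)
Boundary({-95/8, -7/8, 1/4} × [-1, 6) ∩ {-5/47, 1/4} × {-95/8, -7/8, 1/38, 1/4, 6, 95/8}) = {1/4} × {-7/8, 1/38, 1/4}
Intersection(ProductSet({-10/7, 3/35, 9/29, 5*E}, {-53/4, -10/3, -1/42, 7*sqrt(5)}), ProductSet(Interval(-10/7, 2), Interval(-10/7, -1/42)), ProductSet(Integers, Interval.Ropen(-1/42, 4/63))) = EmptySet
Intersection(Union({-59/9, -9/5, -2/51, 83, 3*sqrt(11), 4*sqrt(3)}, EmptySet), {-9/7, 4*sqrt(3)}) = {4*sqrt(3)}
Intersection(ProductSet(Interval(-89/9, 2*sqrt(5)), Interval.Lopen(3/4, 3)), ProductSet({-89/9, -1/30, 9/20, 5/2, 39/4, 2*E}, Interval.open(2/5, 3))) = ProductSet({-89/9, -1/30, 9/20, 5/2}, Interval.open(3/4, 3))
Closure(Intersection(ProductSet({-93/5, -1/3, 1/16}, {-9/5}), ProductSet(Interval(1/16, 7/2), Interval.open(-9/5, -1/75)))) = EmptySet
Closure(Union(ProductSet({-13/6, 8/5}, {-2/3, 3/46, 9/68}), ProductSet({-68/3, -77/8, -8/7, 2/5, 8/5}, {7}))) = Union(ProductSet({-13/6, 8/5}, {-2/3, 3/46, 9/68}), ProductSet({-68/3, -77/8, -8/7, 2/5, 8/5}, {7}))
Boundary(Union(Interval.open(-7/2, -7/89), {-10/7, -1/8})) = {-7/2, -7/89}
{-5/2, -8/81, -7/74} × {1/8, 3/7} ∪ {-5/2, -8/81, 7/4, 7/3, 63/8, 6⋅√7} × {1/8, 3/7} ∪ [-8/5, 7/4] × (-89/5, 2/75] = ([-8/5, 7/4] × (-89/5, 2/75]) ∪ ({-5/2, -8/81, -7/74, 7/4, 7/3, 63/8, 6⋅√7} × {1/8, 3/7})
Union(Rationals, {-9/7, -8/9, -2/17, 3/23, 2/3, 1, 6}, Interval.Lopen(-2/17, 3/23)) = Union(Interval(-2/17, 3/23), Rationals)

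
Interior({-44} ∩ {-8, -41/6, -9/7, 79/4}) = ∅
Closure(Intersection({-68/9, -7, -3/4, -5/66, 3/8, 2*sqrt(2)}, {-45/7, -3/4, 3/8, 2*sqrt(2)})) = {-3/4, 3/8, 2*sqrt(2)}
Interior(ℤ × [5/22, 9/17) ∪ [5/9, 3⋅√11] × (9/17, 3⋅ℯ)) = (5/9, 3⋅√11) × (9/17, 3⋅ℯ)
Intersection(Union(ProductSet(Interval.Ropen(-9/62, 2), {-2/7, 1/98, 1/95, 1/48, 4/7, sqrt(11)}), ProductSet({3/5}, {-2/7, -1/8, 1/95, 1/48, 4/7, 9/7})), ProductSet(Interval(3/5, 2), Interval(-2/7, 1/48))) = Union(ProductSet({3/5}, {-2/7, -1/8, 1/95, 1/48}), ProductSet(Interval.Ropen(3/5, 2), {-2/7, 1/98, 1/95, 1/48}))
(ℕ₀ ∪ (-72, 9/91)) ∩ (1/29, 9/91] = (1/29, 9/91)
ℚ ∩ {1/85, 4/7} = {1/85, 4/7}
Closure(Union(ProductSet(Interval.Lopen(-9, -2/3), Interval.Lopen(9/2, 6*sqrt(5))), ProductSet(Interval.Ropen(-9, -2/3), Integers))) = Union(ProductSet({-9, -2/3}, Union(Integers, Interval(9/2, 6*sqrt(5)))), ProductSet(Interval(-9, -2/3), Union(Complement(Integers, Interval.open(9/2, 6*sqrt(5))), {9/2, 6*sqrt(5)})), ProductSet(Interval.Ropen(-9, -2/3), Integers), ProductSet(Interval.Lopen(-9, -2/3), Interval.Lopen(9/2, 6*sqrt(5))))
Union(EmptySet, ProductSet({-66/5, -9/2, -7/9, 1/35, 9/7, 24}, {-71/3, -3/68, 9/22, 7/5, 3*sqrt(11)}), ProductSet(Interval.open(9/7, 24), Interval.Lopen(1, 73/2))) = Union(ProductSet({-66/5, -9/2, -7/9, 1/35, 9/7, 24}, {-71/3, -3/68, 9/22, 7/5, 3*sqrt(11)}), ProductSet(Interval.open(9/7, 24), Interval.Lopen(1, 73/2)))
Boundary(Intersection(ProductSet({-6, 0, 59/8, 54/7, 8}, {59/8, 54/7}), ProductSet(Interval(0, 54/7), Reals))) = ProductSet({0, 59/8, 54/7}, {59/8, 54/7})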